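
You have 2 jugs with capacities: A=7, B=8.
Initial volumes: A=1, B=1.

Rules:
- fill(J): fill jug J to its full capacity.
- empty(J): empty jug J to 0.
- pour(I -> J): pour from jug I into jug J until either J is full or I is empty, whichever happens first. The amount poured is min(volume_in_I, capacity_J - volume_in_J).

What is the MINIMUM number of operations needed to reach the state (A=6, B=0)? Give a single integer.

Answer: 6

Derivation:
BFS from (A=1, B=1). One shortest path:
  1. fill(A) -> (A=7 B=1)
  2. empty(B) -> (A=7 B=0)
  3. pour(A -> B) -> (A=0 B=7)
  4. fill(A) -> (A=7 B=7)
  5. pour(A -> B) -> (A=6 B=8)
  6. empty(B) -> (A=6 B=0)
Reached target in 6 moves.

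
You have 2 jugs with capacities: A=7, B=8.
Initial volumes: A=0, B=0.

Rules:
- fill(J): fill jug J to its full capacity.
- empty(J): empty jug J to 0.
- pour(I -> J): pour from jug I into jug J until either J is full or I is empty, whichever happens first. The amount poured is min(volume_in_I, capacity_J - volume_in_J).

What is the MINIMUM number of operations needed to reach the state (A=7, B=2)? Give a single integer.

Answer: 6

Derivation:
BFS from (A=0, B=0). One shortest path:
  1. fill(B) -> (A=0 B=8)
  2. pour(B -> A) -> (A=7 B=1)
  3. empty(A) -> (A=0 B=1)
  4. pour(B -> A) -> (A=1 B=0)
  5. fill(B) -> (A=1 B=8)
  6. pour(B -> A) -> (A=7 B=2)
Reached target in 6 moves.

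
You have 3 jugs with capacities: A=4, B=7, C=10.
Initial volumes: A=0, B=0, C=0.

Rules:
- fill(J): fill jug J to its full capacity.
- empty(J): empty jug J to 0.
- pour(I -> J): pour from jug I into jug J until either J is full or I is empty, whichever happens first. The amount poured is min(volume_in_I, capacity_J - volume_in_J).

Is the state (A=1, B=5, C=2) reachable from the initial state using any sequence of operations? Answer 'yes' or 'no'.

BFS explored all 278 reachable states.
Reachable set includes: (0,0,0), (0,0,1), (0,0,2), (0,0,3), (0,0,4), (0,0,5), (0,0,6), (0,0,7), (0,0,8), (0,0,9), (0,0,10), (0,1,0) ...
Target (A=1, B=5, C=2) not in reachable set → no.

Answer: no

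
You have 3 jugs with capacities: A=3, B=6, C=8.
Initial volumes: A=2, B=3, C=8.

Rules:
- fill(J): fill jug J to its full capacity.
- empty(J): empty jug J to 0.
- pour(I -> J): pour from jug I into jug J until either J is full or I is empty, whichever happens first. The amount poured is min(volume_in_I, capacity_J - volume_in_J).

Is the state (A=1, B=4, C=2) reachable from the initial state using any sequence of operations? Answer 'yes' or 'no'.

Answer: no

Derivation:
BFS explored all 182 reachable states.
Reachable set includes: (0,0,0), (0,0,1), (0,0,2), (0,0,3), (0,0,4), (0,0,5), (0,0,6), (0,0,7), (0,0,8), (0,1,0), (0,1,1), (0,1,2) ...
Target (A=1, B=4, C=2) not in reachable set → no.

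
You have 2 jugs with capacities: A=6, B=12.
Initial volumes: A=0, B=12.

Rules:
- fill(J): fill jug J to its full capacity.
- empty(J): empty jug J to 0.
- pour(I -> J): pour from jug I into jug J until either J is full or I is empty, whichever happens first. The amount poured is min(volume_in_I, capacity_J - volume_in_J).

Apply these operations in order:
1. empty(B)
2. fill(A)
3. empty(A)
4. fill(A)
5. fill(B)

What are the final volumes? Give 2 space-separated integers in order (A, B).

Answer: 6 12

Derivation:
Step 1: empty(B) -> (A=0 B=0)
Step 2: fill(A) -> (A=6 B=0)
Step 3: empty(A) -> (A=0 B=0)
Step 4: fill(A) -> (A=6 B=0)
Step 5: fill(B) -> (A=6 B=12)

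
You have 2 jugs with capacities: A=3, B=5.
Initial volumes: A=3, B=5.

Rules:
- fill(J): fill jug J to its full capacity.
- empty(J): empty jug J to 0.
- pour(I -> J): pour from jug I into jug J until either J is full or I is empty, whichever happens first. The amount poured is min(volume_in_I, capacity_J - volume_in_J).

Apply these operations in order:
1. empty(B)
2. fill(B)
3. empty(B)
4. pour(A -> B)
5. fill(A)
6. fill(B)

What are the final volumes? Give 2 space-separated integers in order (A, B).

Answer: 3 5

Derivation:
Step 1: empty(B) -> (A=3 B=0)
Step 2: fill(B) -> (A=3 B=5)
Step 3: empty(B) -> (A=3 B=0)
Step 4: pour(A -> B) -> (A=0 B=3)
Step 5: fill(A) -> (A=3 B=3)
Step 6: fill(B) -> (A=3 B=5)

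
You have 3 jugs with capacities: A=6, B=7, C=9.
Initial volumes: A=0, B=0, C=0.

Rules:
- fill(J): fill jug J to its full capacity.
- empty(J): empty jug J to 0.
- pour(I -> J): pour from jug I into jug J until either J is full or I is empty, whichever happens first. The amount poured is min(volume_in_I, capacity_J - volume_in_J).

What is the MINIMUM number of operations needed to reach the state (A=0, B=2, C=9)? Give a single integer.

Answer: 5

Derivation:
BFS from (A=0, B=0, C=0). One shortest path:
  1. fill(C) -> (A=0 B=0 C=9)
  2. pour(C -> B) -> (A=0 B=7 C=2)
  3. empty(B) -> (A=0 B=0 C=2)
  4. pour(C -> B) -> (A=0 B=2 C=0)
  5. fill(C) -> (A=0 B=2 C=9)
Reached target in 5 moves.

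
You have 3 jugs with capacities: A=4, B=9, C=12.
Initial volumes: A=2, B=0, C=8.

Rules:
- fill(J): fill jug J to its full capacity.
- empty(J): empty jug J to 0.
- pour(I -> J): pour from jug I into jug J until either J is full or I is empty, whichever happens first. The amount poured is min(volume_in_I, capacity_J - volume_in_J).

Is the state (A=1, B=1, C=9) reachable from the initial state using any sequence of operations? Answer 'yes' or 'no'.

Answer: no

Derivation:
BFS explored all 386 reachable states.
Reachable set includes: (0,0,0), (0,0,1), (0,0,2), (0,0,3), (0,0,4), (0,0,5), (0,0,6), (0,0,7), (0,0,8), (0,0,9), (0,0,10), (0,0,11) ...
Target (A=1, B=1, C=9) not in reachable set → no.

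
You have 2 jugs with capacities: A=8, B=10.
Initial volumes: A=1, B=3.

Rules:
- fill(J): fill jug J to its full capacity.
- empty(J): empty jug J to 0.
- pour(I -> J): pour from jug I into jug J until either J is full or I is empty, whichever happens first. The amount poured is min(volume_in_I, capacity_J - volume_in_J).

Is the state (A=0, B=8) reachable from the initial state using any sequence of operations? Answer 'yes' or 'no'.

BFS from (A=1, B=3):
  1. fill(A) -> (A=8 B=3)
  2. empty(B) -> (A=8 B=0)
  3. pour(A -> B) -> (A=0 B=8)
Target reached → yes.

Answer: yes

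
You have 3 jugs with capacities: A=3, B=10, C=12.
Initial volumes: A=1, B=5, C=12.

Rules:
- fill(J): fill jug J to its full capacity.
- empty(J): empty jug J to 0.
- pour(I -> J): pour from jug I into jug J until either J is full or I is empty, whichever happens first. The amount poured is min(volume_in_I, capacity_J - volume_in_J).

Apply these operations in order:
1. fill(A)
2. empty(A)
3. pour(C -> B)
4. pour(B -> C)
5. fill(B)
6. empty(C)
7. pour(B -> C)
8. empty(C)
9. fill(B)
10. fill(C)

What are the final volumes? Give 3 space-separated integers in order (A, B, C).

Step 1: fill(A) -> (A=3 B=5 C=12)
Step 2: empty(A) -> (A=0 B=5 C=12)
Step 3: pour(C -> B) -> (A=0 B=10 C=7)
Step 4: pour(B -> C) -> (A=0 B=5 C=12)
Step 5: fill(B) -> (A=0 B=10 C=12)
Step 6: empty(C) -> (A=0 B=10 C=0)
Step 7: pour(B -> C) -> (A=0 B=0 C=10)
Step 8: empty(C) -> (A=0 B=0 C=0)
Step 9: fill(B) -> (A=0 B=10 C=0)
Step 10: fill(C) -> (A=0 B=10 C=12)

Answer: 0 10 12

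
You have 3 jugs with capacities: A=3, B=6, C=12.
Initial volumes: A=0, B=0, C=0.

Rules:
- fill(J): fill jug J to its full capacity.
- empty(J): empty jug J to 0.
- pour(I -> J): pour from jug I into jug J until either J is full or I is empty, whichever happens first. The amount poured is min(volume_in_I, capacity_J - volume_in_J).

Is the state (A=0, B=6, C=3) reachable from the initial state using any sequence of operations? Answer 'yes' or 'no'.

BFS from (A=0, B=0, C=0):
  1. fill(A) -> (A=3 B=0 C=0)
  2. fill(B) -> (A=3 B=6 C=0)
  3. pour(A -> C) -> (A=0 B=6 C=3)
Target reached → yes.

Answer: yes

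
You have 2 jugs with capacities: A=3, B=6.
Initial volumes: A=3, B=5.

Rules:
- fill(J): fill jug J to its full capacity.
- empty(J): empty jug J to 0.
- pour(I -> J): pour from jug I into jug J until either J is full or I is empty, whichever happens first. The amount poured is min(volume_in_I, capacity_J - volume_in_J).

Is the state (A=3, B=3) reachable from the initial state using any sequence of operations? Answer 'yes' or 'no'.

BFS from (A=3, B=5):
  1. empty(A) -> (A=0 B=5)
  2. fill(B) -> (A=0 B=6)
  3. pour(B -> A) -> (A=3 B=3)
Target reached → yes.

Answer: yes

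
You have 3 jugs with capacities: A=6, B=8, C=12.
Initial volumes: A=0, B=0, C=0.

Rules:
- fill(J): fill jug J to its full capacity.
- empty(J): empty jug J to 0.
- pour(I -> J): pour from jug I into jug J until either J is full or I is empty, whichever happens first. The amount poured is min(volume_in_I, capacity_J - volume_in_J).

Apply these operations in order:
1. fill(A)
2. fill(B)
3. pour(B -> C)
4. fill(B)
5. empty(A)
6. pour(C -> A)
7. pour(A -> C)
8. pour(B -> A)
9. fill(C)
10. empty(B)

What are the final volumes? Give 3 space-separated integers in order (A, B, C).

Answer: 6 0 12

Derivation:
Step 1: fill(A) -> (A=6 B=0 C=0)
Step 2: fill(B) -> (A=6 B=8 C=0)
Step 3: pour(B -> C) -> (A=6 B=0 C=8)
Step 4: fill(B) -> (A=6 B=8 C=8)
Step 5: empty(A) -> (A=0 B=8 C=8)
Step 6: pour(C -> A) -> (A=6 B=8 C=2)
Step 7: pour(A -> C) -> (A=0 B=8 C=8)
Step 8: pour(B -> A) -> (A=6 B=2 C=8)
Step 9: fill(C) -> (A=6 B=2 C=12)
Step 10: empty(B) -> (A=6 B=0 C=12)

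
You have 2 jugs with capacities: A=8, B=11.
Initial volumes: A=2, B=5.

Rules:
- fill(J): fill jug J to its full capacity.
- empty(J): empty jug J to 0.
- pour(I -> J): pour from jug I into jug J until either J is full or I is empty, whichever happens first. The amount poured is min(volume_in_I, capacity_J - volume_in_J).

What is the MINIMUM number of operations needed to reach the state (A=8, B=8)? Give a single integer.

BFS from (A=2, B=5). One shortest path:
  1. fill(A) -> (A=8 B=5)
  2. empty(B) -> (A=8 B=0)
  3. pour(A -> B) -> (A=0 B=8)
  4. fill(A) -> (A=8 B=8)
Reached target in 4 moves.

Answer: 4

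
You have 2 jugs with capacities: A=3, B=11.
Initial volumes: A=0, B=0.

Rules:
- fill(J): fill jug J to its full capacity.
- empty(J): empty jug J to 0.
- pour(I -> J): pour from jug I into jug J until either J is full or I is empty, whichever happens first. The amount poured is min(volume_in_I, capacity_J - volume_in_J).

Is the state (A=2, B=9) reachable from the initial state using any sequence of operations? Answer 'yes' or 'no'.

Answer: no

Derivation:
BFS explored all 28 reachable states.
Reachable set includes: (0,0), (0,1), (0,2), (0,3), (0,4), (0,5), (0,6), (0,7), (0,8), (0,9), (0,10), (0,11) ...
Target (A=2, B=9) not in reachable set → no.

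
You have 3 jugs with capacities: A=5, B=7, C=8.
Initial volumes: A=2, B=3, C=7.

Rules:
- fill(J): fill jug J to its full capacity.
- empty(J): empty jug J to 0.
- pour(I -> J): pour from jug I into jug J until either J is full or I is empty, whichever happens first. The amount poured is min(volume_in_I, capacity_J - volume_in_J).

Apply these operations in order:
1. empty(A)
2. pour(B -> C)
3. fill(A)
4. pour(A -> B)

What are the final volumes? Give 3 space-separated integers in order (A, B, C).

Step 1: empty(A) -> (A=0 B=3 C=7)
Step 2: pour(B -> C) -> (A=0 B=2 C=8)
Step 3: fill(A) -> (A=5 B=2 C=8)
Step 4: pour(A -> B) -> (A=0 B=7 C=8)

Answer: 0 7 8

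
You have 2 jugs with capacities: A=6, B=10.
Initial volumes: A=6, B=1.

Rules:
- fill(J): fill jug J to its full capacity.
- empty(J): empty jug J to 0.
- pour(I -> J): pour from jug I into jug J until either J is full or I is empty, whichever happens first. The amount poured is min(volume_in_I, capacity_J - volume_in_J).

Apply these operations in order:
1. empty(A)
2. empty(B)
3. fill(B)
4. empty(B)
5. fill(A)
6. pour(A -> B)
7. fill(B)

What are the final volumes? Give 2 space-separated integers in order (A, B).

Answer: 0 10

Derivation:
Step 1: empty(A) -> (A=0 B=1)
Step 2: empty(B) -> (A=0 B=0)
Step 3: fill(B) -> (A=0 B=10)
Step 4: empty(B) -> (A=0 B=0)
Step 5: fill(A) -> (A=6 B=0)
Step 6: pour(A -> B) -> (A=0 B=6)
Step 7: fill(B) -> (A=0 B=10)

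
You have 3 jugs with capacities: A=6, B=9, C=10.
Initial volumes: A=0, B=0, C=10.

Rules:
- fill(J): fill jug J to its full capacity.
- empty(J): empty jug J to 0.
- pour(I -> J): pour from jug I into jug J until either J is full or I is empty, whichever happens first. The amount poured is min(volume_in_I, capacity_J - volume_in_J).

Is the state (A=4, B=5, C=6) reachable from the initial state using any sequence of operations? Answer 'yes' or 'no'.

BFS explored all 410 reachable states.
Reachable set includes: (0,0,0), (0,0,1), (0,0,2), (0,0,3), (0,0,4), (0,0,5), (0,0,6), (0,0,7), (0,0,8), (0,0,9), (0,0,10), (0,1,0) ...
Target (A=4, B=5, C=6) not in reachable set → no.

Answer: no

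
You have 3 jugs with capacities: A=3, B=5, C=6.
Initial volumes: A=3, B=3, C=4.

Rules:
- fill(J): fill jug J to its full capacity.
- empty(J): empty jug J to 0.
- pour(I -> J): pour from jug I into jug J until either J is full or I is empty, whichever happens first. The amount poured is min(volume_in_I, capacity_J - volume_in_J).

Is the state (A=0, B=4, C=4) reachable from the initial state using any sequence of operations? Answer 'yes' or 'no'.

Answer: yes

Derivation:
BFS from (A=3, B=3, C=4):
  1. pour(A -> B) -> (A=1 B=5 C=4)
  2. empty(B) -> (A=1 B=0 C=4)
  3. pour(A -> B) -> (A=0 B=1 C=4)
  4. fill(A) -> (A=3 B=1 C=4)
  5. pour(A -> B) -> (A=0 B=4 C=4)
Target reached → yes.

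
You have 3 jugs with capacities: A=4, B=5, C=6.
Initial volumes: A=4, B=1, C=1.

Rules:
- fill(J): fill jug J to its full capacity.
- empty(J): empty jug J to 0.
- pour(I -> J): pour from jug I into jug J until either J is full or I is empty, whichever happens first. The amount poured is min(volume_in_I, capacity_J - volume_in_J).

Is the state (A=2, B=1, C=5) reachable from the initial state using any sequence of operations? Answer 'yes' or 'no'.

Answer: no

Derivation:
BFS explored all 150 reachable states.
Reachable set includes: (0,0,0), (0,0,1), (0,0,2), (0,0,3), (0,0,4), (0,0,5), (0,0,6), (0,1,0), (0,1,1), (0,1,2), (0,1,3), (0,1,4) ...
Target (A=2, B=1, C=5) not in reachable set → no.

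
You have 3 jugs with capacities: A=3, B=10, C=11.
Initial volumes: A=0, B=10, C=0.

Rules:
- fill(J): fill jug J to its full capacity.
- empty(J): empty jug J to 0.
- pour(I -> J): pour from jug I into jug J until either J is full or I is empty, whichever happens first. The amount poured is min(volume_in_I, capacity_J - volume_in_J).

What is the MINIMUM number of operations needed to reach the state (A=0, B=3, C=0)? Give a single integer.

Answer: 3

Derivation:
BFS from (A=0, B=10, C=0). One shortest path:
  1. fill(A) -> (A=3 B=10 C=0)
  2. empty(B) -> (A=3 B=0 C=0)
  3. pour(A -> B) -> (A=0 B=3 C=0)
Reached target in 3 moves.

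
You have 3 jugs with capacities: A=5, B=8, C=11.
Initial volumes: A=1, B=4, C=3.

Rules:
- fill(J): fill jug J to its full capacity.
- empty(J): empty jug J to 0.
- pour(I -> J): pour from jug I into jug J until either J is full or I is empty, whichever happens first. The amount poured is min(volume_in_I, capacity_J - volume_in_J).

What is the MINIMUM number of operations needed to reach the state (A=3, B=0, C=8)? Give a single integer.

BFS from (A=1, B=4, C=3). One shortest path:
  1. empty(A) -> (A=0 B=4 C=3)
  2. fill(B) -> (A=0 B=8 C=3)
  3. pour(C -> A) -> (A=3 B=8 C=0)
  4. pour(B -> C) -> (A=3 B=0 C=8)
Reached target in 4 moves.

Answer: 4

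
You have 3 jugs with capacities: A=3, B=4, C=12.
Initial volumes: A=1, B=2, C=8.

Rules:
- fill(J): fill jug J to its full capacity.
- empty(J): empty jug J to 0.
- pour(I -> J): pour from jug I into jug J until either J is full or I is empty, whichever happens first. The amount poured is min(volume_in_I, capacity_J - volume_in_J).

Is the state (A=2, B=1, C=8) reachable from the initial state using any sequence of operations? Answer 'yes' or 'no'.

BFS explored all 195 reachable states.
Reachable set includes: (0,0,0), (0,0,1), (0,0,2), (0,0,3), (0,0,4), (0,0,5), (0,0,6), (0,0,7), (0,0,8), (0,0,9), (0,0,10), (0,0,11) ...
Target (A=2, B=1, C=8) not in reachable set → no.

Answer: no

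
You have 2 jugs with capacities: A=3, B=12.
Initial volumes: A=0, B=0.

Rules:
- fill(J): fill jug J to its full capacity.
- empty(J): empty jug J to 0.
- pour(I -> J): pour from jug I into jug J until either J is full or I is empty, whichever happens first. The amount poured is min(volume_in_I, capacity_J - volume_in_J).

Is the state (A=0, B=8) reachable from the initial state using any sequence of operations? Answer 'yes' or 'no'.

Answer: no

Derivation:
BFS explored all 10 reachable states.
Reachable set includes: (0,0), (0,3), (0,6), (0,9), (0,12), (3,0), (3,3), (3,6), (3,9), (3,12)
Target (A=0, B=8) not in reachable set → no.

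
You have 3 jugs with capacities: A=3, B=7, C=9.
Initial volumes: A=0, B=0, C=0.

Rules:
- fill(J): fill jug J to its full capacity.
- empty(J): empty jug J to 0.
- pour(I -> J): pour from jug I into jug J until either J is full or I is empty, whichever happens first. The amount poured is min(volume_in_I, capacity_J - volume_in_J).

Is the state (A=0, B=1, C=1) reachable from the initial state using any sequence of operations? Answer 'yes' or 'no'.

BFS from (A=0, B=0, C=0):
  1. fill(B) -> (A=0 B=7 C=0)
  2. pour(B -> C) -> (A=0 B=0 C=7)
  3. fill(B) -> (A=0 B=7 C=7)
  4. pour(B -> A) -> (A=3 B=4 C=7)
  5. empty(A) -> (A=0 B=4 C=7)
  6. pour(B -> A) -> (A=3 B=1 C=7)
  7. pour(A -> C) -> (A=1 B=1 C=9)
  8. empty(C) -> (A=1 B=1 C=0)
  9. pour(A -> C) -> (A=0 B=1 C=1)
Target reached → yes.

Answer: yes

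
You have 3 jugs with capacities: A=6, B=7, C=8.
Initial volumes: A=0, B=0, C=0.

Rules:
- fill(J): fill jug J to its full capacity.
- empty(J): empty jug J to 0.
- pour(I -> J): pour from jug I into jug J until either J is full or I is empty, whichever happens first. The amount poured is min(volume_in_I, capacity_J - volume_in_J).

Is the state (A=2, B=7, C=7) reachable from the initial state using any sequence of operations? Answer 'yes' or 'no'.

BFS from (A=0, B=0, C=0):
  1. fill(C) -> (A=0 B=0 C=8)
  2. pour(C -> A) -> (A=6 B=0 C=2)
  3. pour(A -> B) -> (A=0 B=6 C=2)
  4. pour(C -> A) -> (A=2 B=6 C=0)
  5. fill(C) -> (A=2 B=6 C=8)
  6. pour(C -> B) -> (A=2 B=7 C=7)
Target reached → yes.

Answer: yes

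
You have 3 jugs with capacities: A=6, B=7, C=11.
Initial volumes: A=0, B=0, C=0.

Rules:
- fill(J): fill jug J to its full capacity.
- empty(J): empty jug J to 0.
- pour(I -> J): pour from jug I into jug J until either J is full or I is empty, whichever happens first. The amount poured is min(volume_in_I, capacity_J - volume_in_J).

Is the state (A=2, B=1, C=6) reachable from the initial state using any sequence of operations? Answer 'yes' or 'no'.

BFS explored all 372 reachable states.
Reachable set includes: (0,0,0), (0,0,1), (0,0,2), (0,0,3), (0,0,4), (0,0,5), (0,0,6), (0,0,7), (0,0,8), (0,0,9), (0,0,10), (0,0,11) ...
Target (A=2, B=1, C=6) not in reachable set → no.

Answer: no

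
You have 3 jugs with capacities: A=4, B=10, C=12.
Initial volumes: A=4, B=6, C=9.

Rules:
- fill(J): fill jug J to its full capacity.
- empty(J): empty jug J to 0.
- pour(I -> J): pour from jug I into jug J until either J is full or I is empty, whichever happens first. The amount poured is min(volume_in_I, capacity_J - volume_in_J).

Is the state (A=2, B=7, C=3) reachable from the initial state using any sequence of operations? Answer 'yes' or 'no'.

BFS explored all 314 reachable states.
Reachable set includes: (0,0,0), (0,0,1), (0,0,2), (0,0,3), (0,0,4), (0,0,5), (0,0,6), (0,0,7), (0,0,8), (0,0,9), (0,0,10), (0,0,11) ...
Target (A=2, B=7, C=3) not in reachable set → no.

Answer: no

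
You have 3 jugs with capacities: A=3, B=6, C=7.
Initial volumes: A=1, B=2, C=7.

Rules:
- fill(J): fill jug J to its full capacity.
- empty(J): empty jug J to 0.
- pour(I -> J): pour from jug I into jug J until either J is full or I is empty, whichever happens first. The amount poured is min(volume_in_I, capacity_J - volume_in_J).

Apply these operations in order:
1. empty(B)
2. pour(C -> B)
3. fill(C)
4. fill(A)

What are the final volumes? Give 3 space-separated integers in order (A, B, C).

Step 1: empty(B) -> (A=1 B=0 C=7)
Step 2: pour(C -> B) -> (A=1 B=6 C=1)
Step 3: fill(C) -> (A=1 B=6 C=7)
Step 4: fill(A) -> (A=3 B=6 C=7)

Answer: 3 6 7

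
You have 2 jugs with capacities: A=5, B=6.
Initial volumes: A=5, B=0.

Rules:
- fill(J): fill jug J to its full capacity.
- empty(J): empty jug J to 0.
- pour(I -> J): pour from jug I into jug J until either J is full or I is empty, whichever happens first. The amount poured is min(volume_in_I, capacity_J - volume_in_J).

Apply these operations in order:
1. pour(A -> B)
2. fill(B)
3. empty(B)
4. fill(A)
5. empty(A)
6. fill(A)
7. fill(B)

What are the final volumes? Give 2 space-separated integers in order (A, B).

Step 1: pour(A -> B) -> (A=0 B=5)
Step 2: fill(B) -> (A=0 B=6)
Step 3: empty(B) -> (A=0 B=0)
Step 4: fill(A) -> (A=5 B=0)
Step 5: empty(A) -> (A=0 B=0)
Step 6: fill(A) -> (A=5 B=0)
Step 7: fill(B) -> (A=5 B=6)

Answer: 5 6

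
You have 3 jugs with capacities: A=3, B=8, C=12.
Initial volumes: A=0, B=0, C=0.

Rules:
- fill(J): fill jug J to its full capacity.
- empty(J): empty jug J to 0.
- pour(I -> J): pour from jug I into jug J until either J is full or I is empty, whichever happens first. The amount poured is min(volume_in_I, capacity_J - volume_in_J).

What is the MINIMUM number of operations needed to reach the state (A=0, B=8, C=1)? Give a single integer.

Answer: 4

Derivation:
BFS from (A=0, B=0, C=0). One shortest path:
  1. fill(C) -> (A=0 B=0 C=12)
  2. pour(C -> A) -> (A=3 B=0 C=9)
  3. empty(A) -> (A=0 B=0 C=9)
  4. pour(C -> B) -> (A=0 B=8 C=1)
Reached target in 4 moves.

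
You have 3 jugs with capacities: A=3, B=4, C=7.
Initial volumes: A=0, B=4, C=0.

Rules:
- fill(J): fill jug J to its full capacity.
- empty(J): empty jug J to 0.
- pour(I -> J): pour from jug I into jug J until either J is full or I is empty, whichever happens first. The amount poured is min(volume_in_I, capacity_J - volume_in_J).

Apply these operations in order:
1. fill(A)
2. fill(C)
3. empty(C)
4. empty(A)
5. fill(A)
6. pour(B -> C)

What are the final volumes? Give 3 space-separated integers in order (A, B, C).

Answer: 3 0 4

Derivation:
Step 1: fill(A) -> (A=3 B=4 C=0)
Step 2: fill(C) -> (A=3 B=4 C=7)
Step 3: empty(C) -> (A=3 B=4 C=0)
Step 4: empty(A) -> (A=0 B=4 C=0)
Step 5: fill(A) -> (A=3 B=4 C=0)
Step 6: pour(B -> C) -> (A=3 B=0 C=4)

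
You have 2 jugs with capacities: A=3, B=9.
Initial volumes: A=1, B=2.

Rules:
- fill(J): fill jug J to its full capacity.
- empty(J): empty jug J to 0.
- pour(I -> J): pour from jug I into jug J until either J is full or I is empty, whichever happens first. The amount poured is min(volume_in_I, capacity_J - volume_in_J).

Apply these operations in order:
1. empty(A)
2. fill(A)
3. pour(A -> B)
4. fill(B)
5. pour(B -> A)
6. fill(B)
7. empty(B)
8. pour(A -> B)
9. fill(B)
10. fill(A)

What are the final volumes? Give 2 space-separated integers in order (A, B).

Step 1: empty(A) -> (A=0 B=2)
Step 2: fill(A) -> (A=3 B=2)
Step 3: pour(A -> B) -> (A=0 B=5)
Step 4: fill(B) -> (A=0 B=9)
Step 5: pour(B -> A) -> (A=3 B=6)
Step 6: fill(B) -> (A=3 B=9)
Step 7: empty(B) -> (A=3 B=0)
Step 8: pour(A -> B) -> (A=0 B=3)
Step 9: fill(B) -> (A=0 B=9)
Step 10: fill(A) -> (A=3 B=9)

Answer: 3 9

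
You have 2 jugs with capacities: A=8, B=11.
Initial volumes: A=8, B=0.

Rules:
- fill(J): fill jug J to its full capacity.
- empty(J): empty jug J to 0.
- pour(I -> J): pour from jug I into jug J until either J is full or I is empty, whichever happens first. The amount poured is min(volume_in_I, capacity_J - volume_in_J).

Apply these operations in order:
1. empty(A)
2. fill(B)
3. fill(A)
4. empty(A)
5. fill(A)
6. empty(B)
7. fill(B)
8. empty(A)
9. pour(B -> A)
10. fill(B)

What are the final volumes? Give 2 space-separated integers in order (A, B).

Answer: 8 11

Derivation:
Step 1: empty(A) -> (A=0 B=0)
Step 2: fill(B) -> (A=0 B=11)
Step 3: fill(A) -> (A=8 B=11)
Step 4: empty(A) -> (A=0 B=11)
Step 5: fill(A) -> (A=8 B=11)
Step 6: empty(B) -> (A=8 B=0)
Step 7: fill(B) -> (A=8 B=11)
Step 8: empty(A) -> (A=0 B=11)
Step 9: pour(B -> A) -> (A=8 B=3)
Step 10: fill(B) -> (A=8 B=11)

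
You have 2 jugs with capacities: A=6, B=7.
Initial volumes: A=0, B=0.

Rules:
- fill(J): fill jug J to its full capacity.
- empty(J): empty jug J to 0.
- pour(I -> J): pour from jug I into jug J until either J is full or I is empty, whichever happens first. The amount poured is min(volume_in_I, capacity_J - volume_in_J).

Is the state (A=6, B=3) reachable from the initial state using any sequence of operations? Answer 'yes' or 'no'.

Answer: yes

Derivation:
BFS from (A=0, B=0):
  1. fill(B) -> (A=0 B=7)
  2. pour(B -> A) -> (A=6 B=1)
  3. empty(A) -> (A=0 B=1)
  4. pour(B -> A) -> (A=1 B=0)
  5. fill(B) -> (A=1 B=7)
  6. pour(B -> A) -> (A=6 B=2)
  7. empty(A) -> (A=0 B=2)
  8. pour(B -> A) -> (A=2 B=0)
  9. fill(B) -> (A=2 B=7)
  10. pour(B -> A) -> (A=6 B=3)
Target reached → yes.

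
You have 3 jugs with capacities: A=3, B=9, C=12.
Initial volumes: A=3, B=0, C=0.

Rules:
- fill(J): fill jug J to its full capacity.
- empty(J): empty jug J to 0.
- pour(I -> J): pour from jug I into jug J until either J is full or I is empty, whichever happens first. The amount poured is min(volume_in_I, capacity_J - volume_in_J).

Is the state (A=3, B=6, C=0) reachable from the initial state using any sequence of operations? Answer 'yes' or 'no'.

Answer: yes

Derivation:
BFS from (A=3, B=0, C=0):
  1. empty(A) -> (A=0 B=0 C=0)
  2. fill(B) -> (A=0 B=9 C=0)
  3. pour(B -> A) -> (A=3 B=6 C=0)
Target reached → yes.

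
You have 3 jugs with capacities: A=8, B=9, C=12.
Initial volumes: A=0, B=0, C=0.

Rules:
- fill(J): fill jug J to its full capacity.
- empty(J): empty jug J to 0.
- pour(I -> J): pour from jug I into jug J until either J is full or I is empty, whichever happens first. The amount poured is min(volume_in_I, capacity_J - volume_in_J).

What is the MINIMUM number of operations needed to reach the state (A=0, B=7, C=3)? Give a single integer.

Answer: 8

Derivation:
BFS from (A=0, B=0, C=0). One shortest path:
  1. fill(B) -> (A=0 B=9 C=0)
  2. pour(B -> C) -> (A=0 B=0 C=9)
  3. fill(B) -> (A=0 B=9 C=9)
  4. pour(B -> C) -> (A=0 B=6 C=12)
  5. pour(B -> A) -> (A=6 B=0 C=12)
  6. pour(C -> B) -> (A=6 B=9 C=3)
  7. pour(B -> A) -> (A=8 B=7 C=3)
  8. empty(A) -> (A=0 B=7 C=3)
Reached target in 8 moves.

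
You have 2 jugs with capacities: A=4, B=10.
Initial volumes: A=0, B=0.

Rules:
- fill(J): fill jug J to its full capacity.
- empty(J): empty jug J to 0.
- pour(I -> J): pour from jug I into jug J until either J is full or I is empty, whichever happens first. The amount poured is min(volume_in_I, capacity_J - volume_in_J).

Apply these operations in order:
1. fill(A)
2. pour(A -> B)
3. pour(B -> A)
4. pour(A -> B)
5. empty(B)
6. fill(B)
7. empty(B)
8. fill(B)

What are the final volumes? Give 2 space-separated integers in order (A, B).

Step 1: fill(A) -> (A=4 B=0)
Step 2: pour(A -> B) -> (A=0 B=4)
Step 3: pour(B -> A) -> (A=4 B=0)
Step 4: pour(A -> B) -> (A=0 B=4)
Step 5: empty(B) -> (A=0 B=0)
Step 6: fill(B) -> (A=0 B=10)
Step 7: empty(B) -> (A=0 B=0)
Step 8: fill(B) -> (A=0 B=10)

Answer: 0 10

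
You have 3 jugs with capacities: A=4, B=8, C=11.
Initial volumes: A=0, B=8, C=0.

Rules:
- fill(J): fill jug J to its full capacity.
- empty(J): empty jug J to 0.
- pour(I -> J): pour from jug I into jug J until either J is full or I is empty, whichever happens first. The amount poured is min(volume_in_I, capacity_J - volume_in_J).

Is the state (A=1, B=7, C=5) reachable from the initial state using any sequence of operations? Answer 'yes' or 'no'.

BFS explored all 330 reachable states.
Reachable set includes: (0,0,0), (0,0,1), (0,0,2), (0,0,3), (0,0,4), (0,0,5), (0,0,6), (0,0,7), (0,0,8), (0,0,9), (0,0,10), (0,0,11) ...
Target (A=1, B=7, C=5) not in reachable set → no.

Answer: no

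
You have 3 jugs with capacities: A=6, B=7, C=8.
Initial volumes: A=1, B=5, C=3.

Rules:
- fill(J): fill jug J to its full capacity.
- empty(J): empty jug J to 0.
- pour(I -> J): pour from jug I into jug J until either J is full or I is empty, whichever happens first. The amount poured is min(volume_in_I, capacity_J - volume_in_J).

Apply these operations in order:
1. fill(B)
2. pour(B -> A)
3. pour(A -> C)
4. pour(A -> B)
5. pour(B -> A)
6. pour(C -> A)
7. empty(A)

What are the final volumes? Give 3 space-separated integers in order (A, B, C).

Answer: 0 0 5

Derivation:
Step 1: fill(B) -> (A=1 B=7 C=3)
Step 2: pour(B -> A) -> (A=6 B=2 C=3)
Step 3: pour(A -> C) -> (A=1 B=2 C=8)
Step 4: pour(A -> B) -> (A=0 B=3 C=8)
Step 5: pour(B -> A) -> (A=3 B=0 C=8)
Step 6: pour(C -> A) -> (A=6 B=0 C=5)
Step 7: empty(A) -> (A=0 B=0 C=5)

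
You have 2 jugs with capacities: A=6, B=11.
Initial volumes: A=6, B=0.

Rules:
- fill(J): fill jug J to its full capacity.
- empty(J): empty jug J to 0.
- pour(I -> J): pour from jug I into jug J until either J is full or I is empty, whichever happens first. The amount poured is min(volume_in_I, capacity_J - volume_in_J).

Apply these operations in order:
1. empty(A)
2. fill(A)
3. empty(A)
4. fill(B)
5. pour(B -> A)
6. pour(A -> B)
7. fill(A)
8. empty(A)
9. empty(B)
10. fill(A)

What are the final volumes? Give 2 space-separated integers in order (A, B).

Step 1: empty(A) -> (A=0 B=0)
Step 2: fill(A) -> (A=6 B=0)
Step 3: empty(A) -> (A=0 B=0)
Step 4: fill(B) -> (A=0 B=11)
Step 5: pour(B -> A) -> (A=6 B=5)
Step 6: pour(A -> B) -> (A=0 B=11)
Step 7: fill(A) -> (A=6 B=11)
Step 8: empty(A) -> (A=0 B=11)
Step 9: empty(B) -> (A=0 B=0)
Step 10: fill(A) -> (A=6 B=0)

Answer: 6 0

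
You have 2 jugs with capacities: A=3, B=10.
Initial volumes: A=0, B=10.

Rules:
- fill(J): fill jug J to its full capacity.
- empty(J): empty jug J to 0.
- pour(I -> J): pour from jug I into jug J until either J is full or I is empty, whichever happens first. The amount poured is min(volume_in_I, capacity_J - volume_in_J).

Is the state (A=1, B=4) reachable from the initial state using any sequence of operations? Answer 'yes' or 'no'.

Answer: no

Derivation:
BFS explored all 26 reachable states.
Reachable set includes: (0,0), (0,1), (0,2), (0,3), (0,4), (0,5), (0,6), (0,7), (0,8), (0,9), (0,10), (1,0) ...
Target (A=1, B=4) not in reachable set → no.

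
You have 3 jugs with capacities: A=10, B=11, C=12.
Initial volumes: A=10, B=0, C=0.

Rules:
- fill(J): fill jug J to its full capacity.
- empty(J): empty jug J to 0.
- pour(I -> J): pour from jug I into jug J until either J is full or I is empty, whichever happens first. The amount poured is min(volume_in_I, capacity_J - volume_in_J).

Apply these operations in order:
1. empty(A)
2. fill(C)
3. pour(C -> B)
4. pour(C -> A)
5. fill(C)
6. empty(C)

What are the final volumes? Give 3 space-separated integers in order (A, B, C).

Step 1: empty(A) -> (A=0 B=0 C=0)
Step 2: fill(C) -> (A=0 B=0 C=12)
Step 3: pour(C -> B) -> (A=0 B=11 C=1)
Step 4: pour(C -> A) -> (A=1 B=11 C=0)
Step 5: fill(C) -> (A=1 B=11 C=12)
Step 6: empty(C) -> (A=1 B=11 C=0)

Answer: 1 11 0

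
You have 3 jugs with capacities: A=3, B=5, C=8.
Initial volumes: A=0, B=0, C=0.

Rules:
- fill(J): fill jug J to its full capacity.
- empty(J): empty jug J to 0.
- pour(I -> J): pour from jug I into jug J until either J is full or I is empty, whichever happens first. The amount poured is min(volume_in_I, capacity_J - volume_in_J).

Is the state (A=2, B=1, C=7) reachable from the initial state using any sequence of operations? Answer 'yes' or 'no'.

Answer: no

Derivation:
BFS explored all 160 reachable states.
Reachable set includes: (0,0,0), (0,0,1), (0,0,2), (0,0,3), (0,0,4), (0,0,5), (0,0,6), (0,0,7), (0,0,8), (0,1,0), (0,1,1), (0,1,2) ...
Target (A=2, B=1, C=7) not in reachable set → no.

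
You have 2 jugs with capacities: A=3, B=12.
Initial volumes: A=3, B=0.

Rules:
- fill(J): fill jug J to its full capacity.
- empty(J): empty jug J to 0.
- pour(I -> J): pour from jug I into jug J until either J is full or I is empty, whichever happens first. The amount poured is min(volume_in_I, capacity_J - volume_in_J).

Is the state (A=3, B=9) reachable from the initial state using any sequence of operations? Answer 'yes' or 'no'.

Answer: yes

Derivation:
BFS from (A=3, B=0):
  1. empty(A) -> (A=0 B=0)
  2. fill(B) -> (A=0 B=12)
  3. pour(B -> A) -> (A=3 B=9)
Target reached → yes.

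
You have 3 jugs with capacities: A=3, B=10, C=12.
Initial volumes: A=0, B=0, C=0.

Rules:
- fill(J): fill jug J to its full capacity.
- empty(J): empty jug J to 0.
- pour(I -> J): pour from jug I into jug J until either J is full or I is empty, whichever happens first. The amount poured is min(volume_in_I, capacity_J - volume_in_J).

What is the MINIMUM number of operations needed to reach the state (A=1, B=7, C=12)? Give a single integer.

BFS from (A=0, B=0, C=0). One shortest path:
  1. fill(B) -> (A=0 B=10 C=0)
  2. pour(B -> C) -> (A=0 B=0 C=10)
  3. fill(B) -> (A=0 B=10 C=10)
  4. pour(B -> A) -> (A=3 B=7 C=10)
  5. pour(A -> C) -> (A=1 B=7 C=12)
Reached target in 5 moves.

Answer: 5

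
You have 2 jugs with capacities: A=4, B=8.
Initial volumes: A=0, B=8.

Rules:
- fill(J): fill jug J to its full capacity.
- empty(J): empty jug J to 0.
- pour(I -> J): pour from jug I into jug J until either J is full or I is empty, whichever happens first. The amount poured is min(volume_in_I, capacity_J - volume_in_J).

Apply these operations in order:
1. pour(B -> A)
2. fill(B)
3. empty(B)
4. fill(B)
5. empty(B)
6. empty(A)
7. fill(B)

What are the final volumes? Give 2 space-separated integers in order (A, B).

Answer: 0 8

Derivation:
Step 1: pour(B -> A) -> (A=4 B=4)
Step 2: fill(B) -> (A=4 B=8)
Step 3: empty(B) -> (A=4 B=0)
Step 4: fill(B) -> (A=4 B=8)
Step 5: empty(B) -> (A=4 B=0)
Step 6: empty(A) -> (A=0 B=0)
Step 7: fill(B) -> (A=0 B=8)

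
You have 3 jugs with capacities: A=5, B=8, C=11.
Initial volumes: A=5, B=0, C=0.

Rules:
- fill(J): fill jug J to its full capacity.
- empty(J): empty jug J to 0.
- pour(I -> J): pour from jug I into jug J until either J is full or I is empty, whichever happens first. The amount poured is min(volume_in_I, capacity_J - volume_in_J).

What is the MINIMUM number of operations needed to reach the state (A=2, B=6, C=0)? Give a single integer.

BFS from (A=5, B=0, C=0). One shortest path:
  1. fill(C) -> (A=5 B=0 C=11)
  2. pour(A -> B) -> (A=0 B=5 C=11)
  3. pour(C -> A) -> (A=5 B=5 C=6)
  4. pour(A -> B) -> (A=2 B=8 C=6)
  5. empty(B) -> (A=2 B=0 C=6)
  6. pour(C -> B) -> (A=2 B=6 C=0)
Reached target in 6 moves.

Answer: 6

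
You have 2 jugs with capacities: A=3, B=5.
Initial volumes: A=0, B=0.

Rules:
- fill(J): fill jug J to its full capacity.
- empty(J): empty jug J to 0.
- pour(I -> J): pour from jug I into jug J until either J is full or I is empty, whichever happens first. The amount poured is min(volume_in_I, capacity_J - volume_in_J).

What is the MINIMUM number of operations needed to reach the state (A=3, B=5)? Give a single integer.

BFS from (A=0, B=0). One shortest path:
  1. fill(A) -> (A=3 B=0)
  2. fill(B) -> (A=3 B=5)
Reached target in 2 moves.

Answer: 2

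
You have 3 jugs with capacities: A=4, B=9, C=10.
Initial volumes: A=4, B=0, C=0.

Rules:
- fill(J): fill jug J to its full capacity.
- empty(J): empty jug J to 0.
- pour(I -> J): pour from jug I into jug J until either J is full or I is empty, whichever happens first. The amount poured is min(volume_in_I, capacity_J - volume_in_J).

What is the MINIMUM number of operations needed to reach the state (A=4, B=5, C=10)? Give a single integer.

Answer: 4

Derivation:
BFS from (A=4, B=0, C=0). One shortest path:
  1. empty(A) -> (A=0 B=0 C=0)
  2. fill(B) -> (A=0 B=9 C=0)
  3. fill(C) -> (A=0 B=9 C=10)
  4. pour(B -> A) -> (A=4 B=5 C=10)
Reached target in 4 moves.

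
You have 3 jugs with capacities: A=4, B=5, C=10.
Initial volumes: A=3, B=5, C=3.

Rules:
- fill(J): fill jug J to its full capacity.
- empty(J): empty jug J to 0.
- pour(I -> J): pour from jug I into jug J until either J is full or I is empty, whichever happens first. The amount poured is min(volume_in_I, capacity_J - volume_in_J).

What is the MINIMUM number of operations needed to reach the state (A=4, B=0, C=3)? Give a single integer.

Answer: 2

Derivation:
BFS from (A=3, B=5, C=3). One shortest path:
  1. fill(A) -> (A=4 B=5 C=3)
  2. empty(B) -> (A=4 B=0 C=3)
Reached target in 2 moves.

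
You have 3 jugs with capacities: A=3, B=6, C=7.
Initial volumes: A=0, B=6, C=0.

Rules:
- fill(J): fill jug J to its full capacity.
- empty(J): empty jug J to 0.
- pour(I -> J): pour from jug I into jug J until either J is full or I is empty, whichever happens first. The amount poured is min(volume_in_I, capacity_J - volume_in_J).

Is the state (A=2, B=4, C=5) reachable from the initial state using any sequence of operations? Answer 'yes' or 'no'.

Answer: no

Derivation:
BFS explored all 164 reachable states.
Reachable set includes: (0,0,0), (0,0,1), (0,0,2), (0,0,3), (0,0,4), (0,0,5), (0,0,6), (0,0,7), (0,1,0), (0,1,1), (0,1,2), (0,1,3) ...
Target (A=2, B=4, C=5) not in reachable set → no.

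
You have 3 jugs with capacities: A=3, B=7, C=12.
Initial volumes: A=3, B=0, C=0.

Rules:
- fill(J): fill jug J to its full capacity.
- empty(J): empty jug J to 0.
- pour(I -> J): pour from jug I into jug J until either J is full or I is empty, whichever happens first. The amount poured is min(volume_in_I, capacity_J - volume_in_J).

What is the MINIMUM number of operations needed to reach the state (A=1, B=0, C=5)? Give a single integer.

BFS from (A=3, B=0, C=0). One shortest path:
  1. fill(B) -> (A=3 B=7 C=0)
  2. pour(A -> C) -> (A=0 B=7 C=3)
  3. fill(A) -> (A=3 B=7 C=3)
  4. pour(B -> C) -> (A=3 B=0 C=10)
  5. pour(A -> C) -> (A=1 B=0 C=12)
  6. pour(C -> B) -> (A=1 B=7 C=5)
  7. empty(B) -> (A=1 B=0 C=5)
Reached target in 7 moves.

Answer: 7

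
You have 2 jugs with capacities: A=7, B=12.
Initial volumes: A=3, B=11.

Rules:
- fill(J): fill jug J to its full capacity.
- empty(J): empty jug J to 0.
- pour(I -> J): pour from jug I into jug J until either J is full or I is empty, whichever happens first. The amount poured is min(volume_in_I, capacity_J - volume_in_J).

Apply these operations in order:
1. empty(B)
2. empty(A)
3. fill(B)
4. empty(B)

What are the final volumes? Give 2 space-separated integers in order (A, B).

Answer: 0 0

Derivation:
Step 1: empty(B) -> (A=3 B=0)
Step 2: empty(A) -> (A=0 B=0)
Step 3: fill(B) -> (A=0 B=12)
Step 4: empty(B) -> (A=0 B=0)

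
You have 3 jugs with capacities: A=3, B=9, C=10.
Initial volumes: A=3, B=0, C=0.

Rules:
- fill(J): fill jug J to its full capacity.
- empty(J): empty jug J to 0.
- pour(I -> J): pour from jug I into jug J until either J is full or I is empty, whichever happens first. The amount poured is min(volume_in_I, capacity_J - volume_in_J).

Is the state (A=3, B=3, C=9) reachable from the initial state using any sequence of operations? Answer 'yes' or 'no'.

BFS from (A=3, B=0, C=0):
  1. fill(B) -> (A=3 B=9 C=0)
  2. pour(B -> C) -> (A=3 B=0 C=9)
  3. pour(A -> B) -> (A=0 B=3 C=9)
  4. fill(A) -> (A=3 B=3 C=9)
Target reached → yes.

Answer: yes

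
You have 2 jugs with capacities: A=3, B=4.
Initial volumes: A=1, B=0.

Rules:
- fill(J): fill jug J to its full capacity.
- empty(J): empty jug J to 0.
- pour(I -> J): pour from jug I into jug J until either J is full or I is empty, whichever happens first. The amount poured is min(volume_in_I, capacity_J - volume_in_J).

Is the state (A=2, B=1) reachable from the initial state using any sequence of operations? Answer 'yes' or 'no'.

Answer: no

Derivation:
BFS explored all 14 reachable states.
Reachable set includes: (0,0), (0,1), (0,2), (0,3), (0,4), (1,0), (1,4), (2,0), (2,4), (3,0), (3,1), (3,2) ...
Target (A=2, B=1) not in reachable set → no.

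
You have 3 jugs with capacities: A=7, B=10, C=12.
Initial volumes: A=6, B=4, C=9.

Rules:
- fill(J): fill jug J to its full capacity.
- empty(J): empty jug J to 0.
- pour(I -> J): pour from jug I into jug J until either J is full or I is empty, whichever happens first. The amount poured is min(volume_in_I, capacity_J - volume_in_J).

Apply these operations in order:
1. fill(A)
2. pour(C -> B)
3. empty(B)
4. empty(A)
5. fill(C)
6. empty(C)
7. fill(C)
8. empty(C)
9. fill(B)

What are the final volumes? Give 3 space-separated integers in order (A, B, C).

Answer: 0 10 0

Derivation:
Step 1: fill(A) -> (A=7 B=4 C=9)
Step 2: pour(C -> B) -> (A=7 B=10 C=3)
Step 3: empty(B) -> (A=7 B=0 C=3)
Step 4: empty(A) -> (A=0 B=0 C=3)
Step 5: fill(C) -> (A=0 B=0 C=12)
Step 6: empty(C) -> (A=0 B=0 C=0)
Step 7: fill(C) -> (A=0 B=0 C=12)
Step 8: empty(C) -> (A=0 B=0 C=0)
Step 9: fill(B) -> (A=0 B=10 C=0)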